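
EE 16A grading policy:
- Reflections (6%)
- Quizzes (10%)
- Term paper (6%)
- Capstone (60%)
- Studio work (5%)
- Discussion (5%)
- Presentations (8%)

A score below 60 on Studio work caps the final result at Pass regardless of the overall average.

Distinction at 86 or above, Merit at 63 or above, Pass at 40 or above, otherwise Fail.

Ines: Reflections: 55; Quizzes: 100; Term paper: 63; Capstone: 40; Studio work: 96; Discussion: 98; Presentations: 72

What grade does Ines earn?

Studio work score 96 ≥ 60: minimum met.
Weighted total:
  Reflections 55 × 0.06 = 3.3
  Quizzes 100 × 0.1 = 10
  Term paper 63 × 0.06 = 3.78
  Capstone 40 × 0.6 = 24
  Studio work 96 × 0.05 = 4.8
  Discussion 98 × 0.05 = 4.9
  Presentations 72 × 0.08 = 5.76
Sum = 56.54
56.54 is ≥ 40 and < 63 → Pass

Pass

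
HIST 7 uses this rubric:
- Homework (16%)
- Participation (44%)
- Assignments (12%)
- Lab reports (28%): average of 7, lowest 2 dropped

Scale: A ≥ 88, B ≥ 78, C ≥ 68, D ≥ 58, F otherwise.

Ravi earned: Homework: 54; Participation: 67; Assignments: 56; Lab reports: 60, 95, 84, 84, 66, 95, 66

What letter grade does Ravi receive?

Lab reports: drop 60, 66 → average of remaining 5 = 424/5 = 84.8
Weighted total:
  Homework 54 × 0.16 = 8.64
  Participation 67 × 0.44 = 29.48
  Assignments 56 × 0.12 = 6.72
  Lab reports 84.8 × 0.28 = 23.744
Sum = 68.584
68.584 is ≥ 68 and < 78 → C

C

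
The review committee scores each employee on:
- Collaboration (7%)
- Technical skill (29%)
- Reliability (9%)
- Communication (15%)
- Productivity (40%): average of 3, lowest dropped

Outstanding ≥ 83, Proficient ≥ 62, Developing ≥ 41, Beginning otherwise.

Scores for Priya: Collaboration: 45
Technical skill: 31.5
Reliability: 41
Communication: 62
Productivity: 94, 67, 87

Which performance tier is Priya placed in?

Productivity: drop 67 → average of remaining 2 = 181/2 = 90.5
Weighted total:
  Collaboration 45 × 0.07 = 3.15
  Technical skill 31.5 × 0.29 = 9.135
  Reliability 41 × 0.09 = 3.69
  Communication 62 × 0.15 = 9.3
  Productivity 90.5 × 0.4 = 36.2
Sum = 61.475
61.475 is ≥ 41 and < 62 → Developing

Developing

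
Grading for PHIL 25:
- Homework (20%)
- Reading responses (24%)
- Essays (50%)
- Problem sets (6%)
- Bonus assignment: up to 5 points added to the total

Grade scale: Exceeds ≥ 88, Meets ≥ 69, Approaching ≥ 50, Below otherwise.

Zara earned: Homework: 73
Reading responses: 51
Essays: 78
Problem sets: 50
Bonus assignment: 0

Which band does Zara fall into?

Approaching

Weighted total:
  Homework 73 × 0.2 = 14.6
  Reading responses 51 × 0.24 = 12.24
  Essays 78 × 0.5 = 39
  Problem sets 50 × 0.06 = 3
Sum = 68.84
Bonus assignment: 68.84 + 0 = 68.84
68.84 is ≥ 50 and < 69 → Approaching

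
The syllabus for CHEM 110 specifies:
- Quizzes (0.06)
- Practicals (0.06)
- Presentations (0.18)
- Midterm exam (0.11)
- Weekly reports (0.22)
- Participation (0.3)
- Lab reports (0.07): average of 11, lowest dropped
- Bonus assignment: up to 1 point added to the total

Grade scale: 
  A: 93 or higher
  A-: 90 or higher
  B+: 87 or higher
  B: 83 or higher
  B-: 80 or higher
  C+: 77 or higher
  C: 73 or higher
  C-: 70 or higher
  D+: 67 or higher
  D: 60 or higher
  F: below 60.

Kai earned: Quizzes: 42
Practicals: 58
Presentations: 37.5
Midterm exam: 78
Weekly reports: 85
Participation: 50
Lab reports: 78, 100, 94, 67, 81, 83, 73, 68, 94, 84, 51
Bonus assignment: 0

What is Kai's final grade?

D

Lab reports: drop 51 → average of remaining 10 = 822/10 = 82.2
Weighted total:
  Quizzes 42 × 0.06 = 2.52
  Practicals 58 × 0.06 = 3.48
  Presentations 37.5 × 0.18 = 6.75
  Midterm exam 78 × 0.11 = 8.58
  Weekly reports 85 × 0.22 = 18.7
  Participation 50 × 0.3 = 15
  Lab reports 82.2 × 0.07 = 5.754
Sum = 60.784
Bonus assignment: 60.784 + 0 = 60.784
60.784 is ≥ 60 and < 67 → D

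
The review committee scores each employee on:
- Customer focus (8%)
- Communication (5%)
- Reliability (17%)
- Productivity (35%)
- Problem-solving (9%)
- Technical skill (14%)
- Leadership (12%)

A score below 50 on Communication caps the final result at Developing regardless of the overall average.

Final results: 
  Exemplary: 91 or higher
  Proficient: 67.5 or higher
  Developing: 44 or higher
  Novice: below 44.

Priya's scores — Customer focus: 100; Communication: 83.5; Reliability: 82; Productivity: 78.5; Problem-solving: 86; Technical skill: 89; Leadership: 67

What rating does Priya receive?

Communication score 83.5 ≥ 50: minimum met.
Weighted total:
  Customer focus 100 × 0.08 = 8
  Communication 83.5 × 0.05 = 4.175
  Reliability 82 × 0.17 = 13.94
  Productivity 78.5 × 0.35 = 27.475
  Problem-solving 86 × 0.09 = 7.74
  Technical skill 89 × 0.14 = 12.46
  Leadership 67 × 0.12 = 8.04
Sum = 81.83
81.83 is ≥ 67.5 and < 91 → Proficient

Proficient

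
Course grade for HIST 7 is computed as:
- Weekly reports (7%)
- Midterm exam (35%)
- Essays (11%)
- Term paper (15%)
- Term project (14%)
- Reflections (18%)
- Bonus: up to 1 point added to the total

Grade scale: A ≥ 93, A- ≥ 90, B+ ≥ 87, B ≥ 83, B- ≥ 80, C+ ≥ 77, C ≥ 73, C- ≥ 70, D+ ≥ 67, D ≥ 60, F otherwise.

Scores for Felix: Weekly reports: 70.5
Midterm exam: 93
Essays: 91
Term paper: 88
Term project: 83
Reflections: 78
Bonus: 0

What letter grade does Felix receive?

Weighted total:
  Weekly reports 70.5 × 0.07 = 4.935
  Midterm exam 93 × 0.35 = 32.55
  Essays 91 × 0.11 = 10.01
  Term paper 88 × 0.15 = 13.2
  Term project 83 × 0.14 = 11.62
  Reflections 78 × 0.18 = 14.04
Sum = 86.355
Bonus: 86.355 + 0 = 86.355
86.355 is ≥ 83 and < 87 → B

B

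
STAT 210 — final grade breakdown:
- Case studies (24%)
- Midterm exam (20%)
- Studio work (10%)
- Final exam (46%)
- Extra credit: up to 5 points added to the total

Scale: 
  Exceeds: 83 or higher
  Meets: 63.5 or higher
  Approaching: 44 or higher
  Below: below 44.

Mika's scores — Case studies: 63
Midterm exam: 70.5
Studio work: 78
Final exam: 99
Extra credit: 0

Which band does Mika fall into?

Weighted total:
  Case studies 63 × 0.24 = 15.12
  Midterm exam 70.5 × 0.2 = 14.1
  Studio work 78 × 0.1 = 7.8
  Final exam 99 × 0.46 = 45.54
Sum = 82.56
Extra credit: 82.56 + 0 = 82.56
82.56 is ≥ 63.5 and < 83 → Meets

Meets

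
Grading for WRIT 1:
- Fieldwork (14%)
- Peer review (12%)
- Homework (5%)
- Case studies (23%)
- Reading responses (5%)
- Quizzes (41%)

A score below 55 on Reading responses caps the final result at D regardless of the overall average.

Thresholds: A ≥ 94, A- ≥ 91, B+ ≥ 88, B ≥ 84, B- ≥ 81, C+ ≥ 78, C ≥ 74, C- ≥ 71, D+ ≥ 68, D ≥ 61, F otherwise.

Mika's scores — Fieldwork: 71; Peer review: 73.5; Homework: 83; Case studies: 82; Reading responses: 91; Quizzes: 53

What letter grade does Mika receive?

Reading responses score 91 ≥ 55: minimum met.
Weighted total:
  Fieldwork 71 × 0.14 = 9.94
  Peer review 73.5 × 0.12 = 8.82
  Homework 83 × 0.05 = 4.15
  Case studies 82 × 0.23 = 18.86
  Reading responses 91 × 0.05 = 4.55
  Quizzes 53 × 0.41 = 21.73
Sum = 68.05
68.05 is ≥ 68 and < 71 → D+

D+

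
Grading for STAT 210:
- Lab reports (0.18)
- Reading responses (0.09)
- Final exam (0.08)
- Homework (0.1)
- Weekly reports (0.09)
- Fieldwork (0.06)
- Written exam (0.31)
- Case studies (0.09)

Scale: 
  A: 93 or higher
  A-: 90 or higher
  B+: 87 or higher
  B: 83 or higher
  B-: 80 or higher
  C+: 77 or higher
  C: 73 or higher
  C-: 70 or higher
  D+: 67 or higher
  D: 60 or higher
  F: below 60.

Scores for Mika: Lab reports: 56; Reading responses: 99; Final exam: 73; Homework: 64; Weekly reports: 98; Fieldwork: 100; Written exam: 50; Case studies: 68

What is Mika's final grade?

D+

Weighted total:
  Lab reports 56 × 0.18 = 10.08
  Reading responses 99 × 0.09 = 8.91
  Final exam 73 × 0.08 = 5.84
  Homework 64 × 0.1 = 6.4
  Weekly reports 98 × 0.09 = 8.82
  Fieldwork 100 × 0.06 = 6
  Written exam 50 × 0.31 = 15.5
  Case studies 68 × 0.09 = 6.12
Sum = 67.67
67.67 is ≥ 67 and < 70 → D+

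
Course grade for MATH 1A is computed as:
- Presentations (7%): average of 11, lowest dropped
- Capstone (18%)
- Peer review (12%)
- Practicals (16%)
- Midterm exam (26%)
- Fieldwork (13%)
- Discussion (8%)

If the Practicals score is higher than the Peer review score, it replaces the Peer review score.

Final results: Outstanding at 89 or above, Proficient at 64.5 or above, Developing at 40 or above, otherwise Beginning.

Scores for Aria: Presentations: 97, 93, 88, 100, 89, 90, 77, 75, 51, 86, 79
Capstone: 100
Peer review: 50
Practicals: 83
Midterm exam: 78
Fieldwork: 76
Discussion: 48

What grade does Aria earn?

Presentations: drop 51 → average of remaining 10 = 874/10 = 87.4
Practicals (83) > Peer review (50), so Peer review counts as 83.
Weighted total:
  Presentations 87.4 × 0.07 = 6.118
  Capstone 100 × 0.18 = 18
  Peer review 83 × 0.12 = 9.96
  Practicals 83 × 0.16 = 13.28
  Midterm exam 78 × 0.26 = 20.28
  Fieldwork 76 × 0.13 = 9.88
  Discussion 48 × 0.08 = 3.84
Sum = 81.358
81.358 is ≥ 64.5 and < 89 → Proficient

Proficient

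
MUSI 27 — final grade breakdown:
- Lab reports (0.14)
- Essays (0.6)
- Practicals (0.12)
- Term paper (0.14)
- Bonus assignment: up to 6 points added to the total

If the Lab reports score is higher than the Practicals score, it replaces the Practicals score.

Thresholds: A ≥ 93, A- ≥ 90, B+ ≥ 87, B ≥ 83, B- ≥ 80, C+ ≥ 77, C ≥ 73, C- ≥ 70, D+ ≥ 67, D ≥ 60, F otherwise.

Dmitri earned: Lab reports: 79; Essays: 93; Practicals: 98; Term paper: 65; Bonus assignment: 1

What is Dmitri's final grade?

B+

Lab reports (79) ≤ Practicals (98), so Practicals stays at 98.
Weighted total:
  Lab reports 79 × 0.14 = 11.06
  Essays 93 × 0.6 = 55.8
  Practicals 98 × 0.12 = 11.76
  Term paper 65 × 0.14 = 9.1
Sum = 87.72
Bonus assignment: 87.72 + 1 = 88.72
88.72 is ≥ 87 and < 90 → B+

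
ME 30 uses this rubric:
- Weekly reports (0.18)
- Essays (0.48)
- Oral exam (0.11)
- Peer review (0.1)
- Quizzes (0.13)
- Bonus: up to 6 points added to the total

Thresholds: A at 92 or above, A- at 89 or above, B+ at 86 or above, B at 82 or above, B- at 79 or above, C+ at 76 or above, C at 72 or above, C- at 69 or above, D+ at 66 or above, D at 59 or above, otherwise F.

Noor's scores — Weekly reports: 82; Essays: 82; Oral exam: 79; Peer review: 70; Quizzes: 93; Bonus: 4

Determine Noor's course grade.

B

Weighted total:
  Weekly reports 82 × 0.18 = 14.76
  Essays 82 × 0.48 = 39.36
  Oral exam 79 × 0.11 = 8.69
  Peer review 70 × 0.1 = 7
  Quizzes 93 × 0.13 = 12.09
Sum = 81.9
Bonus: 81.9 + 4 = 85.9
85.9 is ≥ 82 and < 86 → B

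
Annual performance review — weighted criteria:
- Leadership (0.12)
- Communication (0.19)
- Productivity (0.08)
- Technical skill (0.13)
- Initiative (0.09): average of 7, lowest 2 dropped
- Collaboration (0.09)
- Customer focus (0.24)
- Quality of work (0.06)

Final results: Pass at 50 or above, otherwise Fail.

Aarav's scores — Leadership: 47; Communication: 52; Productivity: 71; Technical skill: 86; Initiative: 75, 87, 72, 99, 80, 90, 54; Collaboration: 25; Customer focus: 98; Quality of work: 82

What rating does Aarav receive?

Initiative: drop 54, 72 → average of remaining 5 = 431/5 = 86.2
Weighted total:
  Leadership 47 × 0.12 = 5.64
  Communication 52 × 0.19 = 9.88
  Productivity 71 × 0.08 = 5.68
  Technical skill 86 × 0.13 = 11.18
  Initiative 86.2 × 0.09 = 7.758
  Collaboration 25 × 0.09 = 2.25
  Customer focus 98 × 0.24 = 23.52
  Quality of work 82 × 0.06 = 4.92
Sum = 70.828
70.828 ≥ 50 → Pass

Pass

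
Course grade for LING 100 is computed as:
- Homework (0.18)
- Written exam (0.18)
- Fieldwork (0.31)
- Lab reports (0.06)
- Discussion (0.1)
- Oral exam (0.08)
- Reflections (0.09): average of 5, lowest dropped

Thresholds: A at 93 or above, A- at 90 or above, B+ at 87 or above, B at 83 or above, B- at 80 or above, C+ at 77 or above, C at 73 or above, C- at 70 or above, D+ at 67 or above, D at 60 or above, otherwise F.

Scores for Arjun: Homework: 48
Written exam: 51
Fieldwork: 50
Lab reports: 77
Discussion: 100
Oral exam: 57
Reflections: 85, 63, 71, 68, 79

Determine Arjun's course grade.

F

Reflections: drop 63 → average of remaining 4 = 303/4 = 75.75
Weighted total:
  Homework 48 × 0.18 = 8.64
  Written exam 51 × 0.18 = 9.18
  Fieldwork 50 × 0.31 = 15.5
  Lab reports 77 × 0.06 = 4.62
  Discussion 100 × 0.1 = 10
  Oral exam 57 × 0.08 = 4.56
  Reflections 75.75 × 0.09 = 6.8175
Sum = 59.3175
59.3175 < 60 → F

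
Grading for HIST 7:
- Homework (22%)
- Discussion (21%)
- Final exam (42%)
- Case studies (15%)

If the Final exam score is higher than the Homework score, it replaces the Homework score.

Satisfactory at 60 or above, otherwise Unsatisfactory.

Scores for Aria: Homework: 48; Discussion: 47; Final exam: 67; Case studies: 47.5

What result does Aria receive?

Final exam (67) > Homework (48), so Homework counts as 67.
Weighted total:
  Homework 67 × 0.22 = 14.74
  Discussion 47 × 0.21 = 9.87
  Final exam 67 × 0.42 = 28.14
  Case studies 47.5 × 0.15 = 7.125
Sum = 59.875
59.875 < 60 → Unsatisfactory

Unsatisfactory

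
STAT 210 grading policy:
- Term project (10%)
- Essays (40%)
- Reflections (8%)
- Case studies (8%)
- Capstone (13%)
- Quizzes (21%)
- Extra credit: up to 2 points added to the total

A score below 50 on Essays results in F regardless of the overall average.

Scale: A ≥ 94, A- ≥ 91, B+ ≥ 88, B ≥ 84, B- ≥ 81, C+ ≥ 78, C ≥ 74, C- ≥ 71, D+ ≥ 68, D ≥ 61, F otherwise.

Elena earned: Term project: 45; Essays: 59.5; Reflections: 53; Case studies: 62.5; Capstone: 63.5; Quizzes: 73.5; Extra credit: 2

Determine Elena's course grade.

D

Essays score 59.5 ≥ 50: minimum met.
Weighted total:
  Term project 45 × 0.1 = 4.5
  Essays 59.5 × 0.4 = 23.8
  Reflections 53 × 0.08 = 4.24
  Case studies 62.5 × 0.08 = 5
  Capstone 63.5 × 0.13 = 8.255
  Quizzes 73.5 × 0.21 = 15.435
Sum = 61.23
Extra credit: 61.23 + 2 = 63.23
63.23 is ≥ 61 and < 68 → D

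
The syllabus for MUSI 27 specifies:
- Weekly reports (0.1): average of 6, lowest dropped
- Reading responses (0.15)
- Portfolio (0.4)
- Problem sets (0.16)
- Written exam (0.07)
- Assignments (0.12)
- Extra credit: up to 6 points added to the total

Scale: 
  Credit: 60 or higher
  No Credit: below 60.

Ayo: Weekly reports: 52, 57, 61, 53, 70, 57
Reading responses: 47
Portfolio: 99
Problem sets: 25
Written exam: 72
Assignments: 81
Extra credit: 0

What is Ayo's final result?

Credit

Weekly reports: drop 52 → average of remaining 5 = 298/5 = 59.6
Weighted total:
  Weekly reports 59.6 × 0.1 = 5.96
  Reading responses 47 × 0.15 = 7.05
  Portfolio 99 × 0.4 = 39.6
  Problem sets 25 × 0.16 = 4
  Written exam 72 × 0.07 = 5.04
  Assignments 81 × 0.12 = 9.72
Sum = 71.37
Extra credit: 71.37 + 0 = 71.37
71.37 ≥ 60 → Credit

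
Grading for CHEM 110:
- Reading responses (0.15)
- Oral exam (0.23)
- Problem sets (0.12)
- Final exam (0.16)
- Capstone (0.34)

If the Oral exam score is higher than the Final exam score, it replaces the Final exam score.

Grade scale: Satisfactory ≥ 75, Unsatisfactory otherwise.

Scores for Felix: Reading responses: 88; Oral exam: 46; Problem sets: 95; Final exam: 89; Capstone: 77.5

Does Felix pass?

Oral exam (46) ≤ Final exam (89), so Final exam stays at 89.
Weighted total:
  Reading responses 88 × 0.15 = 13.2
  Oral exam 46 × 0.23 = 10.58
  Problem sets 95 × 0.12 = 11.4
  Final exam 89 × 0.16 = 14.24
  Capstone 77.5 × 0.34 = 26.35
Sum = 75.77
75.77 ≥ 75 → Satisfactory

Satisfactory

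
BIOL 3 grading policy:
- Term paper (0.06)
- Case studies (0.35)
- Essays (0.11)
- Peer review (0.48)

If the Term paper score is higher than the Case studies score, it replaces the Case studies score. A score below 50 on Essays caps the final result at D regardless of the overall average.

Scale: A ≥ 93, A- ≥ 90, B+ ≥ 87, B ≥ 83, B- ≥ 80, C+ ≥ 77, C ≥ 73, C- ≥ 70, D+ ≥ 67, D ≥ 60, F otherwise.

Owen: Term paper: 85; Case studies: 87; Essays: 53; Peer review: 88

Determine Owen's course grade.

Term paper (85) ≤ Case studies (87), so Case studies stays at 87.
Essays score 53 ≥ 50: minimum met.
Weighted total:
  Term paper 85 × 0.06 = 5.1
  Case studies 87 × 0.35 = 30.45
  Essays 53 × 0.11 = 5.83
  Peer review 88 × 0.48 = 42.24
Sum = 83.62
83.62 is ≥ 83 and < 87 → B

B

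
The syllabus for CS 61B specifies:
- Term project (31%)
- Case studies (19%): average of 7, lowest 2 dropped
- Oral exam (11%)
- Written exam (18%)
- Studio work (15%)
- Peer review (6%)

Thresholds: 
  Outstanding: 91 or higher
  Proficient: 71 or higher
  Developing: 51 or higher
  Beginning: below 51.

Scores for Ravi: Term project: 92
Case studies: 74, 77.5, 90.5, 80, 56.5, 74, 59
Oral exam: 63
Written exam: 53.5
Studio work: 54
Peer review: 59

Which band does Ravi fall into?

Proficient

Case studies: drop 56.5, 59 → average of remaining 5 = 396/5 = 79.2
Weighted total:
  Term project 92 × 0.31 = 28.52
  Case studies 79.2 × 0.19 = 15.048
  Oral exam 63 × 0.11 = 6.93
  Written exam 53.5 × 0.18 = 9.63
  Studio work 54 × 0.15 = 8.1
  Peer review 59 × 0.06 = 3.54
Sum = 71.768
71.768 is ≥ 71 and < 91 → Proficient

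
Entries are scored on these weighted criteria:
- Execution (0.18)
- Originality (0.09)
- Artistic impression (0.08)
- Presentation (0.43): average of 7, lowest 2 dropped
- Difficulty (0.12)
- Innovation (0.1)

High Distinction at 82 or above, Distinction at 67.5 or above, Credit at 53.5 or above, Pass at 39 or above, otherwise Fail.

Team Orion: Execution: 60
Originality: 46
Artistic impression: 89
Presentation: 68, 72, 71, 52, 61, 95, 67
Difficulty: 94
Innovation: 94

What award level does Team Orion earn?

Distinction

Presentation: drop 52, 61 → average of remaining 5 = 373/5 = 74.6
Weighted total:
  Execution 60 × 0.18 = 10.8
  Originality 46 × 0.09 = 4.14
  Artistic impression 89 × 0.08 = 7.12
  Presentation 74.6 × 0.43 = 32.078
  Difficulty 94 × 0.12 = 11.28
  Innovation 94 × 0.1 = 9.4
Sum = 74.818
74.818 is ≥ 67.5 and < 82 → Distinction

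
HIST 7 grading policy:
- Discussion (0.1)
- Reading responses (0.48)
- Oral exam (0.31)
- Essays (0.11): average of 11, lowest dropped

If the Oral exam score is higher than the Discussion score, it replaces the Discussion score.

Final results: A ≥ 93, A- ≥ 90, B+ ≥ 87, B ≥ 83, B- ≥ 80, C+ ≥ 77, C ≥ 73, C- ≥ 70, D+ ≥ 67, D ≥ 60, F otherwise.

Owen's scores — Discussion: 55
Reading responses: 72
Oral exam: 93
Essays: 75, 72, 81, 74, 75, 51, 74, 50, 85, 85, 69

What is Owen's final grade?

Essays: drop 50 → average of remaining 10 = 741/10 = 74.1
Oral exam (93) > Discussion (55), so Discussion counts as 93.
Weighted total:
  Discussion 93 × 0.1 = 9.3
  Reading responses 72 × 0.48 = 34.56
  Oral exam 93 × 0.31 = 28.83
  Essays 74.1 × 0.11 = 8.151
Sum = 80.841
80.841 is ≥ 80 and < 83 → B-

B-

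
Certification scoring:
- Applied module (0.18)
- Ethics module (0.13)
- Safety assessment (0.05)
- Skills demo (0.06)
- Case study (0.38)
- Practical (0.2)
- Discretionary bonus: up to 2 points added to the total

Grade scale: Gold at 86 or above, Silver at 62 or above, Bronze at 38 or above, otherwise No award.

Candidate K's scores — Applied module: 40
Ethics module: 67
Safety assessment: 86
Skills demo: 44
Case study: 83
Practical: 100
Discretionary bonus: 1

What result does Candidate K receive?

Weighted total:
  Applied module 40 × 0.18 = 7.2
  Ethics module 67 × 0.13 = 8.71
  Safety assessment 86 × 0.05 = 4.3
  Skills demo 44 × 0.06 = 2.64
  Case study 83 × 0.38 = 31.54
  Practical 100 × 0.2 = 20
Sum = 74.39
Discretionary bonus: 74.39 + 1 = 75.39
75.39 is ≥ 62 and < 86 → Silver

Silver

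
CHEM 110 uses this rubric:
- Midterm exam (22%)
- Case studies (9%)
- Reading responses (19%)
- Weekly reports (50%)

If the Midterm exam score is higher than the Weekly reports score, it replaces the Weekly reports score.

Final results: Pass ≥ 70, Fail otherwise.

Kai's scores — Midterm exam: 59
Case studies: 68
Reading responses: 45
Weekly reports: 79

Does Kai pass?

Fail

Midterm exam (59) ≤ Weekly reports (79), so Weekly reports stays at 79.
Weighted total:
  Midterm exam 59 × 0.22 = 12.98
  Case studies 68 × 0.09 = 6.12
  Reading responses 45 × 0.19 = 8.55
  Weekly reports 79 × 0.5 = 39.5
Sum = 67.15
67.15 < 70 → Fail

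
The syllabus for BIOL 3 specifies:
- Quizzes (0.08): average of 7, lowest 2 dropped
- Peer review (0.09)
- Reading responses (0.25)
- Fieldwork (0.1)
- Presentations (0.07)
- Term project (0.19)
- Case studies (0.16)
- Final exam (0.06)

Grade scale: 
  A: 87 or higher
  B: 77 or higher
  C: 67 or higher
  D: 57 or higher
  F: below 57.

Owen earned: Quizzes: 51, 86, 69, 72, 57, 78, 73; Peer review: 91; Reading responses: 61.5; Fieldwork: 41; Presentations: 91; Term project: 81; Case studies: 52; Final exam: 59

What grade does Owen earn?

C

Quizzes: drop 51, 57 → average of remaining 5 = 378/5 = 75.6
Weighted total:
  Quizzes 75.6 × 0.08 = 6.048
  Peer review 91 × 0.09 = 8.19
  Reading responses 61.5 × 0.25 = 15.375
  Fieldwork 41 × 0.1 = 4.1
  Presentations 91 × 0.07 = 6.37
  Term project 81 × 0.19 = 15.39
  Case studies 52 × 0.16 = 8.32
  Final exam 59 × 0.06 = 3.54
Sum = 67.333
67.333 is ≥ 67 and < 77 → C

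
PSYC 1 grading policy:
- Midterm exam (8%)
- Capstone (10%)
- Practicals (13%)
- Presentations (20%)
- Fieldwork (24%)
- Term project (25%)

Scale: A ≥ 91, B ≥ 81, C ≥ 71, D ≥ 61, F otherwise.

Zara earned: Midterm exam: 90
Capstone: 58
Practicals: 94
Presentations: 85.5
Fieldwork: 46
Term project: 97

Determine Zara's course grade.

C

Weighted total:
  Midterm exam 90 × 0.08 = 7.2
  Capstone 58 × 0.1 = 5.8
  Practicals 94 × 0.13 = 12.22
  Presentations 85.5 × 0.2 = 17.1
  Fieldwork 46 × 0.24 = 11.04
  Term project 97 × 0.25 = 24.25
Sum = 77.61
77.61 is ≥ 71 and < 81 → C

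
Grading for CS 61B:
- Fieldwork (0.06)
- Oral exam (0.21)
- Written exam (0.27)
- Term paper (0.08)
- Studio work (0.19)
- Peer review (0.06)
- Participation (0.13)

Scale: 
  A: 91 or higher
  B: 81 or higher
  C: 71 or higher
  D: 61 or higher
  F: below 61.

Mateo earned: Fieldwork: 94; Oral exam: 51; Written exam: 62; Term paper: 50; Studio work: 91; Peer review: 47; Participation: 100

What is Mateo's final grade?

D

Weighted total:
  Fieldwork 94 × 0.06 = 5.64
  Oral exam 51 × 0.21 = 10.71
  Written exam 62 × 0.27 = 16.74
  Term paper 50 × 0.08 = 4
  Studio work 91 × 0.19 = 17.29
  Peer review 47 × 0.06 = 2.82
  Participation 100 × 0.13 = 13
Sum = 70.2
70.2 is ≥ 61 and < 71 → D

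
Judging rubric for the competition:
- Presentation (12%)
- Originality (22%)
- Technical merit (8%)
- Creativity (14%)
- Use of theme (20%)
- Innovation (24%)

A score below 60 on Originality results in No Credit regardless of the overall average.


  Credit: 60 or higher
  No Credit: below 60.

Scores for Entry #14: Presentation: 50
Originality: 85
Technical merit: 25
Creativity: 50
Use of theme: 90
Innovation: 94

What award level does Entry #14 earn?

Credit

Originality score 85 ≥ 60: minimum met.
Weighted total:
  Presentation 50 × 0.12 = 6
  Originality 85 × 0.22 = 18.7
  Technical merit 25 × 0.08 = 2
  Creativity 50 × 0.14 = 7
  Use of theme 90 × 0.2 = 18
  Innovation 94 × 0.24 = 22.56
Sum = 74.26
74.26 ≥ 60 → Credit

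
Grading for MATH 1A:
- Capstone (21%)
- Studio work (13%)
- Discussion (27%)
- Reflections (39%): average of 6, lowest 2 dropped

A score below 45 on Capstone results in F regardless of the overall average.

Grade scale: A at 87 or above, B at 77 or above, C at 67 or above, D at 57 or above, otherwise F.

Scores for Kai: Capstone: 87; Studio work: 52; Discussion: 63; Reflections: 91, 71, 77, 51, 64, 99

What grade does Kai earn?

Reflections: drop 51, 64 → average of remaining 4 = 338/4 = 84.5
Capstone score 87 ≥ 45: minimum met.
Weighted total:
  Capstone 87 × 0.21 = 18.27
  Studio work 52 × 0.13 = 6.76
  Discussion 63 × 0.27 = 17.01
  Reflections 84.5 × 0.39 = 32.955
Sum = 74.995
74.995 is ≥ 67 and < 77 → C

C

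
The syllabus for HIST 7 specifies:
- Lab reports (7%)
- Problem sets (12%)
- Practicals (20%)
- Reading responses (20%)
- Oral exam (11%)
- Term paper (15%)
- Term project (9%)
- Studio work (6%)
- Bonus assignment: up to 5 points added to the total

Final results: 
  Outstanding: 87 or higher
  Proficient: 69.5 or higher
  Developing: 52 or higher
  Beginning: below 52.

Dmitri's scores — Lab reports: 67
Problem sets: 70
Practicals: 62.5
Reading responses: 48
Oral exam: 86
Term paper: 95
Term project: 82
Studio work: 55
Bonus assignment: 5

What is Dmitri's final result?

Proficient

Weighted total:
  Lab reports 67 × 0.07 = 4.69
  Problem sets 70 × 0.12 = 8.4
  Practicals 62.5 × 0.2 = 12.5
  Reading responses 48 × 0.2 = 9.6
  Oral exam 86 × 0.11 = 9.46
  Term paper 95 × 0.15 = 14.25
  Term project 82 × 0.09 = 7.38
  Studio work 55 × 0.06 = 3.3
Sum = 69.58
Bonus assignment: 69.58 + 5 = 74.58
74.58 is ≥ 69.5 and < 87 → Proficient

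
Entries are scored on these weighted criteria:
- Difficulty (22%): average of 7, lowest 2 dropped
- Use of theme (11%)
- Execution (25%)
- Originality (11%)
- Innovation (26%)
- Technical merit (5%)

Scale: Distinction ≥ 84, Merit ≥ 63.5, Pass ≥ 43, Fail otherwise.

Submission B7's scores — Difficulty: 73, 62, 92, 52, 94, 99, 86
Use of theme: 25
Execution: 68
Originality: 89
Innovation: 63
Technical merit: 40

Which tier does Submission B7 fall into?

Difficulty: drop 52, 62 → average of remaining 5 = 444/5 = 88.8
Weighted total:
  Difficulty 88.8 × 0.22 = 19.536
  Use of theme 25 × 0.11 = 2.75
  Execution 68 × 0.25 = 17
  Originality 89 × 0.11 = 9.79
  Innovation 63 × 0.26 = 16.38
  Technical merit 40 × 0.05 = 2
Sum = 67.456
67.456 is ≥ 63.5 and < 84 → Merit

Merit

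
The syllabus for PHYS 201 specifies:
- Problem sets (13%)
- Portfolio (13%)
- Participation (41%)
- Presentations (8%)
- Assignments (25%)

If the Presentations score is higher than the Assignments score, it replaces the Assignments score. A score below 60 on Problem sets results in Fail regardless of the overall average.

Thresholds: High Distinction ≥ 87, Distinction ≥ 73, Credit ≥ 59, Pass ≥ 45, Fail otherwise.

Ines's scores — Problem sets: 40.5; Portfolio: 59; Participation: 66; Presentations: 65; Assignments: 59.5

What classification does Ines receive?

Presentations (65) > Assignments (59.5), so Assignments counts as 65.
Problem sets score 40.5 < 60: minimum not met.
Weighted total:
  Problem sets 40.5 × 0.13 = 5.265
  Portfolio 59 × 0.13 = 7.67
  Participation 66 × 0.41 = 27.06
  Presentations 65 × 0.08 = 5.2
  Assignments 65 × 0.25 = 16.25
Sum = 61.445
Because the Problem sets minimum was not met, the result is Fail.

Fail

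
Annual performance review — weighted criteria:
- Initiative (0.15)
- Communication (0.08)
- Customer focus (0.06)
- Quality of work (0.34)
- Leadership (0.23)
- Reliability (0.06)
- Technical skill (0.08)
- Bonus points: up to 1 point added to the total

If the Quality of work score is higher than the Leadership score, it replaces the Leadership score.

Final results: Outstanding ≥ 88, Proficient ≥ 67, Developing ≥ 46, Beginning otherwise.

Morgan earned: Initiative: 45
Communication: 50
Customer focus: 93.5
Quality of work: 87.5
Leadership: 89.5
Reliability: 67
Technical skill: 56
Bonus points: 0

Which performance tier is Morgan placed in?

Quality of work (87.5) ≤ Leadership (89.5), so Leadership stays at 89.5.
Weighted total:
  Initiative 45 × 0.15 = 6.75
  Communication 50 × 0.08 = 4
  Customer focus 93.5 × 0.06 = 5.61
  Quality of work 87.5 × 0.34 = 29.75
  Leadership 89.5 × 0.23 = 20.585
  Reliability 67 × 0.06 = 4.02
  Technical skill 56 × 0.08 = 4.48
Sum = 75.195
Bonus points: 75.195 + 0 = 75.195
75.195 is ≥ 67 and < 88 → Proficient

Proficient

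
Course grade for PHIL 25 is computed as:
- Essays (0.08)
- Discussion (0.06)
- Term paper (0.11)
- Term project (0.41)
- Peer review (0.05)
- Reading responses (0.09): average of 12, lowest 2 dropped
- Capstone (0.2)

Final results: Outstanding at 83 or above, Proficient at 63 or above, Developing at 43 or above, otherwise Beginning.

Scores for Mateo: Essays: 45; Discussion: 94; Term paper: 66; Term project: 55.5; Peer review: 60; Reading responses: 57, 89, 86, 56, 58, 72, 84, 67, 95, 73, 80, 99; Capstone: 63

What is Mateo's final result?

Developing

Reading responses: drop 56, 57 → average of remaining 10 = 803/10 = 80.3
Weighted total:
  Essays 45 × 0.08 = 3.6
  Discussion 94 × 0.06 = 5.64
  Term paper 66 × 0.11 = 7.26
  Term project 55.5 × 0.41 = 22.755
  Peer review 60 × 0.05 = 3
  Reading responses 80.3 × 0.09 = 7.227
  Capstone 63 × 0.2 = 12.6
Sum = 62.082
62.082 is ≥ 43 and < 63 → Developing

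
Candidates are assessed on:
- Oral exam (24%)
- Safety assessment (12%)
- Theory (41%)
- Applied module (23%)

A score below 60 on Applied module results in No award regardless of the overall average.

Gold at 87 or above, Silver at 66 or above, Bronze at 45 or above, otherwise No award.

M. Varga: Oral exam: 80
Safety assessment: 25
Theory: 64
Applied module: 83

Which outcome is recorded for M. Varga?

Applied module score 83 ≥ 60: minimum met.
Weighted total:
  Oral exam 80 × 0.24 = 19.2
  Safety assessment 25 × 0.12 = 3
  Theory 64 × 0.41 = 26.24
  Applied module 83 × 0.23 = 19.09
Sum = 67.53
67.53 is ≥ 66 and < 87 → Silver

Silver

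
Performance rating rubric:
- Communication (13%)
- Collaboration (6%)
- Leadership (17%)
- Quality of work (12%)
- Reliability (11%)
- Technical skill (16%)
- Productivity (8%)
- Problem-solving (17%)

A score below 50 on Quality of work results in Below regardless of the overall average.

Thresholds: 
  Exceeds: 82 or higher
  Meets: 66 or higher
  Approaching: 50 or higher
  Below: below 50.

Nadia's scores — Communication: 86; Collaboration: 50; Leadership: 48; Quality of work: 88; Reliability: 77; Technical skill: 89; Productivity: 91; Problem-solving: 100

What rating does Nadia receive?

Meets

Quality of work score 88 ≥ 50: minimum met.
Weighted total:
  Communication 86 × 0.13 = 11.18
  Collaboration 50 × 0.06 = 3
  Leadership 48 × 0.17 = 8.16
  Quality of work 88 × 0.12 = 10.56
  Reliability 77 × 0.11 = 8.47
  Technical skill 89 × 0.16 = 14.24
  Productivity 91 × 0.08 = 7.28
  Problem-solving 100 × 0.17 = 17
Sum = 79.89
79.89 is ≥ 66 and < 82 → Meets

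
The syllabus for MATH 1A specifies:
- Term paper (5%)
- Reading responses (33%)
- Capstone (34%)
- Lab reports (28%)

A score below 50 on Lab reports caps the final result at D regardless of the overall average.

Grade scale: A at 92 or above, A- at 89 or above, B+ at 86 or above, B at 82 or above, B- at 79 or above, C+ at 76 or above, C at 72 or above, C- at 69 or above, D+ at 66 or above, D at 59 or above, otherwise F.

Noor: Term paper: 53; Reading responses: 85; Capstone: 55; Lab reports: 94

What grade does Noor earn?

Lab reports score 94 ≥ 50: minimum met.
Weighted total:
  Term paper 53 × 0.05 = 2.65
  Reading responses 85 × 0.33 = 28.05
  Capstone 55 × 0.34 = 18.7
  Lab reports 94 × 0.28 = 26.32
Sum = 75.72
75.72 is ≥ 72 and < 76 → C

C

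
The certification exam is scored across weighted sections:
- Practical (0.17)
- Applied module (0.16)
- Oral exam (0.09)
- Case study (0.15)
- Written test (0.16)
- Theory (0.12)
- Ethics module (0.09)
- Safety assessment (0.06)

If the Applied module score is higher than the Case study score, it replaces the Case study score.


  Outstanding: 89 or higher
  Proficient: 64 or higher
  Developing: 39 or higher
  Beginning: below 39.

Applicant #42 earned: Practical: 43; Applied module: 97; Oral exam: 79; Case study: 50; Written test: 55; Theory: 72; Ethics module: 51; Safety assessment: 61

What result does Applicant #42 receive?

Proficient

Applied module (97) > Case study (50), so Case study counts as 97.
Weighted total:
  Practical 43 × 0.17 = 7.31
  Applied module 97 × 0.16 = 15.52
  Oral exam 79 × 0.09 = 7.11
  Case study 97 × 0.15 = 14.55
  Written test 55 × 0.16 = 8.8
  Theory 72 × 0.12 = 8.64
  Ethics module 51 × 0.09 = 4.59
  Safety assessment 61 × 0.06 = 3.66
Sum = 70.18
70.18 is ≥ 64 and < 89 → Proficient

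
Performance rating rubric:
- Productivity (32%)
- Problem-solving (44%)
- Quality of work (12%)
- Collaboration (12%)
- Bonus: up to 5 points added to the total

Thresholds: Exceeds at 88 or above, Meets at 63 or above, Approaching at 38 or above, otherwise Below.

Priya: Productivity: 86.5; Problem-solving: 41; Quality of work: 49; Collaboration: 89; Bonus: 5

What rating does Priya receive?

Meets

Weighted total:
  Productivity 86.5 × 0.32 = 27.68
  Problem-solving 41 × 0.44 = 18.04
  Quality of work 49 × 0.12 = 5.88
  Collaboration 89 × 0.12 = 10.68
Sum = 62.28
Bonus: 62.28 + 5 = 67.28
67.28 is ≥ 63 and < 88 → Meets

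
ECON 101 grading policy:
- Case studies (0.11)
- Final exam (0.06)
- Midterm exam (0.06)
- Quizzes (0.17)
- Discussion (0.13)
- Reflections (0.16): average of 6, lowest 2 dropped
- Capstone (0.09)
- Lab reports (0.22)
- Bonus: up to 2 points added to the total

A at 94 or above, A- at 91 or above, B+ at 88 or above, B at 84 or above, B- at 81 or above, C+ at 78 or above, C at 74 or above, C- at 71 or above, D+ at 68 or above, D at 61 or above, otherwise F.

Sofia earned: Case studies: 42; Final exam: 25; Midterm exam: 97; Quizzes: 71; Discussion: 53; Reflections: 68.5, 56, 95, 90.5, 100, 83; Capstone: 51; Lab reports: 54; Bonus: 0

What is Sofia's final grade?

D

Reflections: drop 56, 68.5 → average of remaining 4 = 368.5/4 = 92.125
Weighted total:
  Case studies 42 × 0.11 = 4.62
  Final exam 25 × 0.06 = 1.5
  Midterm exam 97 × 0.06 = 5.82
  Quizzes 71 × 0.17 = 12.07
  Discussion 53 × 0.13 = 6.89
  Reflections 92.125 × 0.16 = 14.74
  Capstone 51 × 0.09 = 4.59
  Lab reports 54 × 0.22 = 11.88
Sum = 62.11
Bonus: 62.11 + 0 = 62.11
62.11 is ≥ 61 and < 68 → D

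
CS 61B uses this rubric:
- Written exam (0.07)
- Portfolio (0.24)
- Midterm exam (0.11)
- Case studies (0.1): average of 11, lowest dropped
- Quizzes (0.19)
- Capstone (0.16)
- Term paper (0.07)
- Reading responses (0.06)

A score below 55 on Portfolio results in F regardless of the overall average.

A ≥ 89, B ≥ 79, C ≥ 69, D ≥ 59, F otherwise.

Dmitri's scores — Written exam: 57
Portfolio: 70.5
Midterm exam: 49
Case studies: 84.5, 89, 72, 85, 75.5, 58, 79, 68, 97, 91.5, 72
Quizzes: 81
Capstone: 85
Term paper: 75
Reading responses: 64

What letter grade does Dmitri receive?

C

Case studies: drop 58 → average of remaining 10 = 813.5/10 = 81.35
Portfolio score 70.5 ≥ 55: minimum met.
Weighted total:
  Written exam 57 × 0.07 = 3.99
  Portfolio 70.5 × 0.24 = 16.92
  Midterm exam 49 × 0.11 = 5.39
  Case studies 81.35 × 0.1 = 8.135
  Quizzes 81 × 0.19 = 15.39
  Capstone 85 × 0.16 = 13.6
  Term paper 75 × 0.07 = 5.25
  Reading responses 64 × 0.06 = 3.84
Sum = 72.515
72.515 is ≥ 69 and < 79 → C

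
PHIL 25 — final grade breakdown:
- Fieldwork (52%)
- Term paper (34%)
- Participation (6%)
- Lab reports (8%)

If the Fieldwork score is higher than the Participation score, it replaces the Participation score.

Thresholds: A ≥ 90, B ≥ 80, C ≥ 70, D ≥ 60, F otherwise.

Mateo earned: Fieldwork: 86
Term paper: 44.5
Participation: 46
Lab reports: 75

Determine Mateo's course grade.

Fieldwork (86) > Participation (46), so Participation counts as 86.
Weighted total:
  Fieldwork 86 × 0.52 = 44.72
  Term paper 44.5 × 0.34 = 15.13
  Participation 86 × 0.06 = 5.16
  Lab reports 75 × 0.08 = 6
Sum = 71.01
71.01 is ≥ 70 and < 80 → C

C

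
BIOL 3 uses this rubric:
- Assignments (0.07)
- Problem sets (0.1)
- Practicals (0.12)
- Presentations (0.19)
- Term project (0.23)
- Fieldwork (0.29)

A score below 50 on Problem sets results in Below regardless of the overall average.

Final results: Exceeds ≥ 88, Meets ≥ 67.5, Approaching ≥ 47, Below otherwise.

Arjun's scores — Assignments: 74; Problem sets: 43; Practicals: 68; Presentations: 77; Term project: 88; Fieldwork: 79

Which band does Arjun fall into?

Below

Problem sets score 43 < 50: minimum not met.
Weighted total:
  Assignments 74 × 0.07 = 5.18
  Problem sets 43 × 0.1 = 4.3
  Practicals 68 × 0.12 = 8.16
  Presentations 77 × 0.19 = 14.63
  Term project 88 × 0.23 = 20.24
  Fieldwork 79 × 0.29 = 22.91
Sum = 75.42
Because the Problem sets minimum was not met, the result is Below.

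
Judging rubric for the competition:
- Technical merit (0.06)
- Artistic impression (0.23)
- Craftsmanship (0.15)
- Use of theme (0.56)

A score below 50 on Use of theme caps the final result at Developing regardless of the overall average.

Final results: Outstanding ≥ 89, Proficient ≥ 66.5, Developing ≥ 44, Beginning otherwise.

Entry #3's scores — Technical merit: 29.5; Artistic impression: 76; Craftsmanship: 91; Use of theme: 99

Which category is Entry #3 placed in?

Proficient

Use of theme score 99 ≥ 50: minimum met.
Weighted total:
  Technical merit 29.5 × 0.06 = 1.77
  Artistic impression 76 × 0.23 = 17.48
  Craftsmanship 91 × 0.15 = 13.65
  Use of theme 99 × 0.56 = 55.44
Sum = 88.34
88.34 is ≥ 66.5 and < 89 → Proficient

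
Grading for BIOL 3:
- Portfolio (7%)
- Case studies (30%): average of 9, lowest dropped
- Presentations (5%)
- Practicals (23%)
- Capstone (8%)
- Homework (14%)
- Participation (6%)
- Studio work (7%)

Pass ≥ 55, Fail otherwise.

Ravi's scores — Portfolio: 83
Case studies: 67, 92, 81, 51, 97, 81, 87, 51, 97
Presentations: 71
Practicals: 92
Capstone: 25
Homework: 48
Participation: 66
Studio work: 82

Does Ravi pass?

Case studies: drop 51 → average of remaining 8 = 653/8 = 81.625
Weighted total:
  Portfolio 83 × 0.07 = 5.81
  Case studies 81.625 × 0.3 = 24.4875
  Presentations 71 × 0.05 = 3.55
  Practicals 92 × 0.23 = 21.16
  Capstone 25 × 0.08 = 2
  Homework 48 × 0.14 = 6.72
  Participation 66 × 0.06 = 3.96
  Studio work 82 × 0.07 = 5.74
Sum = 73.4275
73.4275 ≥ 55 → Pass

Pass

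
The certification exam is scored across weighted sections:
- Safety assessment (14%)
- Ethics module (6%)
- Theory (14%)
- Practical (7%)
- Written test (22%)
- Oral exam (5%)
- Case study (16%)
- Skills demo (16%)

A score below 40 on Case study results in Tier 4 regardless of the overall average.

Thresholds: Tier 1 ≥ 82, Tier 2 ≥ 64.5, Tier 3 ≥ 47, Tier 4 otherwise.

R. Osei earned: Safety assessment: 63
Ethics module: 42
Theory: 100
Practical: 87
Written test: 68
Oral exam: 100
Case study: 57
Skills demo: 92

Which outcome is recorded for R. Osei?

Tier 2

Case study score 57 ≥ 40: minimum met.
Weighted total:
  Safety assessment 63 × 0.14 = 8.82
  Ethics module 42 × 0.06 = 2.52
  Theory 100 × 0.14 = 14
  Practical 87 × 0.07 = 6.09
  Written test 68 × 0.22 = 14.96
  Oral exam 100 × 0.05 = 5
  Case study 57 × 0.16 = 9.12
  Skills demo 92 × 0.16 = 14.72
Sum = 75.23
75.23 is ≥ 64.5 and < 82 → Tier 2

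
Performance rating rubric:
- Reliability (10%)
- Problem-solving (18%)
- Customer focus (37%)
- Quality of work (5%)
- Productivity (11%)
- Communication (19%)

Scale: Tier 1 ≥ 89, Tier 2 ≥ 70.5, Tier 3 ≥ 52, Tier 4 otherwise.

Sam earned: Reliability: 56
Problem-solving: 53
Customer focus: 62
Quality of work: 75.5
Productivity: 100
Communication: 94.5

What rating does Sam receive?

Tier 2

Weighted total:
  Reliability 56 × 0.1 = 5.6
  Problem-solving 53 × 0.18 = 9.54
  Customer focus 62 × 0.37 = 22.94
  Quality of work 75.5 × 0.05 = 3.775
  Productivity 100 × 0.11 = 11
  Communication 94.5 × 0.19 = 17.955
Sum = 70.81
70.81 is ≥ 70.5 and < 89 → Tier 2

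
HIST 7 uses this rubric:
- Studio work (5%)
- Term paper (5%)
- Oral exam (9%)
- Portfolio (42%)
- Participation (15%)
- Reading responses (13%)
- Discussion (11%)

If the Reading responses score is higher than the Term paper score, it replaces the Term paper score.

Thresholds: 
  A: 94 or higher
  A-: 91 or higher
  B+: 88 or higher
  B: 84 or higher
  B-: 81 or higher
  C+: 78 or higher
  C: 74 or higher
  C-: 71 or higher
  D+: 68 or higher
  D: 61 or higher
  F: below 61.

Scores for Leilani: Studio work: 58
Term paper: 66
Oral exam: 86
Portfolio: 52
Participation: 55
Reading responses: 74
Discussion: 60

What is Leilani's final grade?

Reading responses (74) > Term paper (66), so Term paper counts as 74.
Weighted total:
  Studio work 58 × 0.05 = 2.9
  Term paper 74 × 0.05 = 3.7
  Oral exam 86 × 0.09 = 7.74
  Portfolio 52 × 0.42 = 21.84
  Participation 55 × 0.15 = 8.25
  Reading responses 74 × 0.13 = 9.62
  Discussion 60 × 0.11 = 6.6
Sum = 60.65
60.65 < 61 → F

F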